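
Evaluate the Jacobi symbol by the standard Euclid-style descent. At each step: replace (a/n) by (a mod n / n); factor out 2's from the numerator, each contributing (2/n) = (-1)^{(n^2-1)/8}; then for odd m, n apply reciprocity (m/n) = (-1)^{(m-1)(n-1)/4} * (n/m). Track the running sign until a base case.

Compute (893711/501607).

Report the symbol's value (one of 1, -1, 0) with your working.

(893711/501607): 893711 mod 501607 = 392104, so (893711/501607) = (392104/501607)
factor out 2^3: 392104 = 2^3·49013; with 501607 mod 8 = 7, (2/501607) = +1; sign now +1; continue with (49013/501607)
flip (49013/501607) -> (501607/49013): both odd, 49013 mod 4 = 1, 501607 mod 4 = 3, so the flip contributes +1; sign now +1
(501607/49013): 501607 mod 49013 = 11477, so (501607/49013) = (11477/49013)
flip (11477/49013) -> (49013/11477): both odd, 11477 mod 4 = 1, 49013 mod 4 = 1, so the flip contributes +1; sign now +1
(49013/11477): 49013 mod 11477 = 3105, so (49013/11477) = (3105/11477)
flip (3105/11477) -> (11477/3105): both odd, 3105 mod 4 = 1, 11477 mod 4 = 1, so the flip contributes +1; sign now +1
(11477/3105): 11477 mod 3105 = 2162, so (11477/3105) = (2162/3105)
factor out 2^1: 2162 = 2^1·1081; with 3105 mod 8 = 1, (2/3105) = +1; sign now +1; continue with (1081/3105)
flip (1081/3105) -> (3105/1081): both odd, 1081 mod 4 = 1, 3105 mod 4 = 1, so the flip contributes +1; sign now +1
(3105/1081): 3105 mod 1081 = 943, so (3105/1081) = (943/1081)
flip (943/1081) -> (1081/943): both odd, 943 mod 4 = 3, 1081 mod 4 = 1, so the flip contributes +1; sign now +1
(1081/943): 1081 mod 943 = 138, so (1081/943) = (138/943)
factor out 2^1: 138 = 2^1·69; with 943 mod 8 = 7, (2/943) = +1; sign now +1; continue with (69/943)
flip (69/943) -> (943/69): both odd, 69 mod 4 = 1, 943 mod 4 = 3, so the flip contributes +1; sign now +1
(943/69): 943 mod 69 = 46, so (943/69) = (46/69)
factor out 2^1: 46 = 2^1·23; with 69 mod 8 = 5, (2/69) = -1; sign now -1; continue with (23/69)
flip (23/69) -> (69/23): both odd, 23 mod 4 = 3, 69 mod 4 = 1, so the flip contributes +1; sign now -1
(69/23): 69 mod 23 = 0, so (69/23) = (0/23)
reached (0/23); gcd(a, n) > 1, so (0/23) = 0 and the symbol is 0

0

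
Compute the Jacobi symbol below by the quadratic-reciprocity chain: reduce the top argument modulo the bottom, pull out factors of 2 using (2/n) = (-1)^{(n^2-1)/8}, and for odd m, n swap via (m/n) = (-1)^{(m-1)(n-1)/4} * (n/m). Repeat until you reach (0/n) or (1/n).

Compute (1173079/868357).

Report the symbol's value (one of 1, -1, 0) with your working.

(1173079/868357): 1173079 mod 868357 = 304722, so (1173079/868357) = (304722/868357)
factor out 2^1: 304722 = 2^1·152361; with 868357 mod 8 = 5, (2/868357) = -1; sign now -1; continue with (152361/868357)
flip (152361/868357) -> (868357/152361): both odd, 152361 mod 4 = 1, 868357 mod 4 = 1, so the flip contributes +1; sign now -1
(868357/152361): 868357 mod 152361 = 106552, so (868357/152361) = (106552/152361)
factor out 2^3: 106552 = 2^3·13319; with 152361 mod 8 = 1, (2/152361) = +1; sign now -1; continue with (13319/152361)
flip (13319/152361) -> (152361/13319): both odd, 13319 mod 4 = 3, 152361 mod 4 = 1, so the flip contributes +1; sign now -1
(152361/13319): 152361 mod 13319 = 5852, so (152361/13319) = (5852/13319)
factor out 2^2: 5852 = 2^2·1463; with 13319 mod 8 = 7, (2/13319) = +1; sign now -1; continue with (1463/13319)
flip (1463/13319) -> (13319/1463): both odd, 1463 mod 4 = 3, 13319 mod 4 = 3, so the flip contributes -1; sign now +1
(13319/1463): 13319 mod 1463 = 152, so (13319/1463) = (152/1463)
factor out 2^3: 152 = 2^3·19; with 1463 mod 8 = 7, (2/1463) = +1; sign now +1; continue with (19/1463)
flip (19/1463) -> (1463/19): both odd, 19 mod 4 = 3, 1463 mod 4 = 3, so the flip contributes -1; sign now -1
(1463/19): 1463 mod 19 = 0, so (1463/19) = (0/19)
reached (0/19); gcd(a, n) > 1, so (0/19) = 0 and the symbol is 0

0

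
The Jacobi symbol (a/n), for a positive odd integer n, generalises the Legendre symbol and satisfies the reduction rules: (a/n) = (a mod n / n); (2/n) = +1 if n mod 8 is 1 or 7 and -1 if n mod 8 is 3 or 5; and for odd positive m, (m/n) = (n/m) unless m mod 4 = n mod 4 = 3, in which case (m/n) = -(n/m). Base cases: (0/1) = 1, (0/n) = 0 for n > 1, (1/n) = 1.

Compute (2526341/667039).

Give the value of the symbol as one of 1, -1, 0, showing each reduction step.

(2526341/667039) = (525224/667039)   [reduce mod 667039]
525224 = 2^3·65653; (2/667039) = +1 since 667039 mod 8 = 7, so (525224/667039) = (+1)^3·(65653/667039); sign now +1
reciprocity: (65653/667039) = +1·(667039/65653) since 65653 mod 4 = 1, 667039 mod 4 = 3; sign now +1
(667039/65653) = (10509/65653)   [reduce mod 65653]
reciprocity: (10509/65653) = +1·(65653/10509) since 10509 mod 4 = 1, 65653 mod 4 = 1; sign now +1
(65653/10509) = (2599/10509)   [reduce mod 10509]
reciprocity: (2599/10509) = +1·(10509/2599) since 2599 mod 4 = 3, 10509 mod 4 = 1; sign now +1
(10509/2599) = (113/2599)   [reduce mod 2599]
reciprocity: (113/2599) = +1·(2599/113) since 113 mod 4 = 1, 2599 mod 4 = 3; sign now +1
(2599/113) = (0/113)   [reduce mod 113]
(0/113) = 0   [gcd(a, n) > 1]; final value = 0

0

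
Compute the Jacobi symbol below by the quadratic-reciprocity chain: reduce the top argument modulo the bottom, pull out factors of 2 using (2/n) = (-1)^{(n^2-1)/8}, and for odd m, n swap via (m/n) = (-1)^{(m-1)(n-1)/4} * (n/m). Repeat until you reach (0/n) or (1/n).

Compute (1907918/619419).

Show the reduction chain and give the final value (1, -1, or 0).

-1

(1907918/619419): 1907918 mod 619419 = 49661, so (1907918/619419) = (49661/619419)
flip (49661/619419) -> (619419/49661): both odd, 49661 mod 4 = 1, 619419 mod 4 = 3, so the flip contributes +1; sign now +1
(619419/49661): 619419 mod 49661 = 23487, so (619419/49661) = (23487/49661)
flip (23487/49661) -> (49661/23487): both odd, 23487 mod 4 = 3, 49661 mod 4 = 1, so the flip contributes +1; sign now +1
(49661/23487): 49661 mod 23487 = 2687, so (49661/23487) = (2687/23487)
flip (2687/23487) -> (23487/2687): both odd, 2687 mod 4 = 3, 23487 mod 4 = 3, so the flip contributes -1; sign now -1
(23487/2687): 23487 mod 2687 = 1991, so (23487/2687) = (1991/2687)
flip (1991/2687) -> (2687/1991): both odd, 1991 mod 4 = 3, 2687 mod 4 = 3, so the flip contributes -1; sign now +1
(2687/1991): 2687 mod 1991 = 696, so (2687/1991) = (696/1991)
factor out 2^3: 696 = 2^3·87; with 1991 mod 8 = 7, (2/1991) = +1; sign now +1; continue with (87/1991)
flip (87/1991) -> (1991/87): both odd, 87 mod 4 = 3, 1991 mod 4 = 3, so the flip contributes -1; sign now -1
(1991/87): 1991 mod 87 = 77, so (1991/87) = (77/87)
flip (77/87) -> (87/77): both odd, 77 mod 4 = 1, 87 mod 4 = 3, so the flip contributes +1; sign now -1
(87/77): 87 mod 77 = 10, so (87/77) = (10/77)
factor out 2^1: 10 = 2^1·5; with 77 mod 8 = 5, (2/77) = -1; sign now +1; continue with (5/77)
flip (5/77) -> (77/5): both odd, 5 mod 4 = 1, 77 mod 4 = 1, so the flip contributes +1; sign now +1
(77/5): 77 mod 5 = 2, so (77/5) = (2/5)
factor out 2^1: 2 = 2^1·1; with 5 mod 8 = 5, (2/5) = -1; sign now -1; continue with (1/5)
reached (1/5) = 1, so the symbol is -1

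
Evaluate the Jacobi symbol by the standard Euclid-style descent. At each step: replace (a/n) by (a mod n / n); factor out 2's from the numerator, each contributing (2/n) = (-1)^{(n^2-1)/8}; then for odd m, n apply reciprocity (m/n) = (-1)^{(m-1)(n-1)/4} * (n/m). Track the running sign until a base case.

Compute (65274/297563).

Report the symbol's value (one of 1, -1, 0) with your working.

factor out 2^1: 65274 = 2^1·32637; with 297563 mod 8 = 3, (2/297563) = -1; sign now -1; continue with (32637/297563)
flip (32637/297563) -> (297563/32637): both odd, 32637 mod 4 = 1, 297563 mod 4 = 3, so the flip contributes +1; sign now -1
(297563/32637): 297563 mod 32637 = 3830, so (297563/32637) = (3830/32637)
factor out 2^1: 3830 = 2^1·1915; with 32637 mod 8 = 5, (2/32637) = -1; sign now +1; continue with (1915/32637)
flip (1915/32637) -> (32637/1915): both odd, 1915 mod 4 = 3, 32637 mod 4 = 1, so the flip contributes +1; sign now +1
(32637/1915): 32637 mod 1915 = 82, so (32637/1915) = (82/1915)
factor out 2^1: 82 = 2^1·41; with 1915 mod 8 = 3, (2/1915) = -1; sign now -1; continue with (41/1915)
flip (41/1915) -> (1915/41): both odd, 41 mod 4 = 1, 1915 mod 4 = 3, so the flip contributes +1; sign now -1
(1915/41): 1915 mod 41 = 29, so (1915/41) = (29/41)
flip (29/41) -> (41/29): both odd, 29 mod 4 = 1, 41 mod 4 = 1, so the flip contributes +1; sign now -1
(41/29): 41 mod 29 = 12, so (41/29) = (12/29)
factor out 2^2: 12 = 2^2·3; with 29 mod 8 = 5, (2/29) = -1; sign now -1; continue with (3/29)
flip (3/29) -> (29/3): both odd, 3 mod 4 = 3, 29 mod 4 = 1, so the flip contributes +1; sign now -1
(29/3): 29 mod 3 = 2, so (29/3) = (2/3)
factor out 2^1: 2 = 2^1·1; with 3 mod 8 = 3, (2/3) = -1; sign now +1; continue with (1/3)
reached (1/3) = 1, so the symbol is +1

1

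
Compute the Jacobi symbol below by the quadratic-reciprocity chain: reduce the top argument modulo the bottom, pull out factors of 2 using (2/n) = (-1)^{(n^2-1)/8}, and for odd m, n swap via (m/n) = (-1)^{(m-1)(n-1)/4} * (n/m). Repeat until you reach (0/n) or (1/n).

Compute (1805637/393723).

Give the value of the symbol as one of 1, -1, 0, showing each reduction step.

0

(1805637/393723) = (230745/393723)   [reduce mod 393723]
reciprocity: (230745/393723) = +1·(393723/230745) since 230745 mod 4 = 1, 393723 mod 4 = 3; sign now +1
(393723/230745) = (162978/230745)   [reduce mod 230745]
162978 = 2^1·81489; (2/230745) = +1 since 230745 mod 8 = 1, so (162978/230745) = (+1)^1·(81489/230745); sign now +1
reciprocity: (81489/230745) = +1·(230745/81489) since 81489 mod 4 = 1, 230745 mod 4 = 1; sign now +1
(230745/81489) = (67767/81489)   [reduce mod 81489]
reciprocity: (67767/81489) = +1·(81489/67767) since 67767 mod 4 = 3, 81489 mod 4 = 1; sign now +1
(81489/67767) = (13722/67767)   [reduce mod 67767]
13722 = 2^1·6861; (2/67767) = +1 since 67767 mod 8 = 7, so (13722/67767) = (+1)^1·(6861/67767); sign now +1
reciprocity: (6861/67767) = +1·(67767/6861) since 6861 mod 4 = 1, 67767 mod 4 = 3; sign now +1
(67767/6861) = (6018/6861)   [reduce mod 6861]
6018 = 2^1·3009; (2/6861) = -1 since 6861 mod 8 = 5, so (6018/6861) = (-1)^1·(3009/6861); sign now -1
reciprocity: (3009/6861) = +1·(6861/3009) since 3009 mod 4 = 1, 6861 mod 4 = 1; sign now -1
(6861/3009) = (843/3009)   [reduce mod 3009]
reciprocity: (843/3009) = +1·(3009/843) since 843 mod 4 = 3, 3009 mod 4 = 1; sign now -1
(3009/843) = (480/843)   [reduce mod 843]
480 = 2^5·15; (2/843) = -1 since 843 mod 8 = 3, so (480/843) = (-1)^5·(15/843); sign now +1
reciprocity: (15/843) = -1·(843/15) since 15 mod 4 = 3, 843 mod 4 = 3; sign now -1
(843/15) = (3/15)   [reduce mod 15]
reciprocity: (3/15) = -1·(15/3) since 3 mod 4 = 3, 15 mod 4 = 3; sign now +1
(15/3) = (0/3)   [reduce mod 3]
(0/3) = 0   [gcd(a, n) > 1]; final value = 0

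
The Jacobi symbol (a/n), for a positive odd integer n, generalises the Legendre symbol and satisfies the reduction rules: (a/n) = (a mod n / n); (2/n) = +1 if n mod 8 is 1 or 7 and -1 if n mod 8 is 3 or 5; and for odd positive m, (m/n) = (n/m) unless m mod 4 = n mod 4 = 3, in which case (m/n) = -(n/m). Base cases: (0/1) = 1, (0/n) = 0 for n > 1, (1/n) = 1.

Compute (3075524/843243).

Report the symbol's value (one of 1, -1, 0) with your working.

(3075524/843243) = (545795/843243)   [reduce mod 843243]
reciprocity: (545795/843243) = -1·(843243/545795) since 545795 mod 4 = 3, 843243 mod 4 = 3; sign now -1
(843243/545795) = (297448/545795)   [reduce mod 545795]
297448 = 2^3·37181; (2/545795) = -1 since 545795 mod 8 = 3, so (297448/545795) = (-1)^3·(37181/545795); sign now +1
reciprocity: (37181/545795) = +1·(545795/37181) since 37181 mod 4 = 1, 545795 mod 4 = 3; sign now +1
(545795/37181) = (25261/37181)   [reduce mod 37181]
reciprocity: (25261/37181) = +1·(37181/25261) since 25261 mod 4 = 1, 37181 mod 4 = 1; sign now +1
(37181/25261) = (11920/25261)   [reduce mod 25261]
11920 = 2^4·745; (2/25261) = -1 since 25261 mod 8 = 5, so (11920/25261) = (-1)^4·(745/25261); sign now +1
reciprocity: (745/25261) = +1·(25261/745) since 745 mod 4 = 1, 25261 mod 4 = 1; sign now +1
(25261/745) = (676/745)   [reduce mod 745]
676 = 2^2·169; (2/745) = +1 since 745 mod 8 = 1, so (676/745) = (+1)^2·(169/745); sign now +1
reciprocity: (169/745) = +1·(745/169) since 169 mod 4 = 1, 745 mod 4 = 1; sign now +1
(745/169) = (69/169)   [reduce mod 169]
reciprocity: (69/169) = +1·(169/69) since 69 mod 4 = 1, 169 mod 4 = 1; sign now +1
(169/69) = (31/69)   [reduce mod 69]
reciprocity: (31/69) = +1·(69/31) since 31 mod 4 = 3, 69 mod 4 = 1; sign now +1
(69/31) = (7/31)   [reduce mod 31]
reciprocity: (7/31) = -1·(31/7) since 7 mod 4 = 3, 31 mod 4 = 3; sign now -1
(31/7) = (3/7)   [reduce mod 7]
reciprocity: (3/7) = -1·(7/3) since 3 mod 4 = 3, 7 mod 4 = 3; sign now +1
(7/3) = (1/3)   [reduce mod 3]
(1/3) = 1; final value = sign = +1

1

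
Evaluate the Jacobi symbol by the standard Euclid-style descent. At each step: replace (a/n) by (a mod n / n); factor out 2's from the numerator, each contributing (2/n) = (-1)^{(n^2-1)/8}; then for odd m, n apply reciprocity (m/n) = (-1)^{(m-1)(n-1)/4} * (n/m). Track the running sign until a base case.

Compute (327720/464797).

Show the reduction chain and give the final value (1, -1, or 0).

-1

327720 = 2^3·40965; (2/464797) = -1 since 464797 mod 8 = 5, so (327720/464797) = (-1)^3·(40965/464797); sign now -1
reciprocity: (40965/464797) = +1·(464797/40965) since 40965 mod 4 = 1, 464797 mod 4 = 1; sign now -1
(464797/40965) = (14182/40965)   [reduce mod 40965]
14182 = 2^1·7091; (2/40965) = -1 since 40965 mod 8 = 5, so (14182/40965) = (-1)^1·(7091/40965); sign now +1
reciprocity: (7091/40965) = +1·(40965/7091) since 7091 mod 4 = 3, 40965 mod 4 = 1; sign now +1
(40965/7091) = (5510/7091)   [reduce mod 7091]
5510 = 2^1·2755; (2/7091) = -1 since 7091 mod 8 = 3, so (5510/7091) = (-1)^1·(2755/7091); sign now -1
reciprocity: (2755/7091) = -1·(7091/2755) since 2755 mod 4 = 3, 7091 mod 4 = 3; sign now +1
(7091/2755) = (1581/2755)   [reduce mod 2755]
reciprocity: (1581/2755) = +1·(2755/1581) since 1581 mod 4 = 1, 2755 mod 4 = 3; sign now +1
(2755/1581) = (1174/1581)   [reduce mod 1581]
1174 = 2^1·587; (2/1581) = -1 since 1581 mod 8 = 5, so (1174/1581) = (-1)^1·(587/1581); sign now -1
reciprocity: (587/1581) = +1·(1581/587) since 587 mod 4 = 3, 1581 mod 4 = 1; sign now -1
(1581/587) = (407/587)   [reduce mod 587]
reciprocity: (407/587) = -1·(587/407) since 407 mod 4 = 3, 587 mod 4 = 3; sign now +1
(587/407) = (180/407)   [reduce mod 407]
180 = 2^2·45; (2/407) = +1 since 407 mod 8 = 7, so (180/407) = (+1)^2·(45/407); sign now +1
reciprocity: (45/407) = +1·(407/45) since 45 mod 4 = 1, 407 mod 4 = 3; sign now +1
(407/45) = (2/45)   [reduce mod 45]
2 = 2^1·1; (2/45) = -1 since 45 mod 8 = 5, so (2/45) = (-1)^1·(1/45); sign now -1
(1/45) = 1; final value = sign = -1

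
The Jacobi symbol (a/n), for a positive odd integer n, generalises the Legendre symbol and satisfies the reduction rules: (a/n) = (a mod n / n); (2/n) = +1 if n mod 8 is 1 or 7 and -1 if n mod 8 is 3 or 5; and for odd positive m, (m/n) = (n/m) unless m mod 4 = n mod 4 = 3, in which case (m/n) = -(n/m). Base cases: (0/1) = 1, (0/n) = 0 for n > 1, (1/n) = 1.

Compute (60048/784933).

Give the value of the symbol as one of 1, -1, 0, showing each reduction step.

0

60048 = 2^4·3753; (2/784933) = -1 since 784933 mod 8 = 5, so (60048/784933) = (-1)^4·(3753/784933); sign now +1
reciprocity: (3753/784933) = +1·(784933/3753) since 3753 mod 4 = 1, 784933 mod 4 = 1; sign now +1
(784933/3753) = (556/3753)   [reduce mod 3753]
556 = 2^2·139; (2/3753) = +1 since 3753 mod 8 = 1, so (556/3753) = (+1)^2·(139/3753); sign now +1
reciprocity: (139/3753) = +1·(3753/139) since 139 mod 4 = 3, 3753 mod 4 = 1; sign now +1
(3753/139) = (0/139)   [reduce mod 139]
(0/139) = 0   [gcd(a, n) > 1]; final value = 0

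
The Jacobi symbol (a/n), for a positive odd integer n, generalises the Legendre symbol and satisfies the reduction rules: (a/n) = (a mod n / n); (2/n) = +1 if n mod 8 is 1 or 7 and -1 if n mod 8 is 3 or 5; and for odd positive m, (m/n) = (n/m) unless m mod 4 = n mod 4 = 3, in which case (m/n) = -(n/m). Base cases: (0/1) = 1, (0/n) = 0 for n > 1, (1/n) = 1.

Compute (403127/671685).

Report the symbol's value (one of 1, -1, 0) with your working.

-1

reciprocity: (403127/671685) = +1·(671685/403127) since 403127 mod 4 = 3, 671685 mod 4 = 1; sign now +1
(671685/403127) = (268558/403127)   [reduce mod 403127]
268558 = 2^1·134279; (2/403127) = +1 since 403127 mod 8 = 7, so (268558/403127) = (+1)^1·(134279/403127); sign now +1
reciprocity: (134279/403127) = -1·(403127/134279) since 134279 mod 4 = 3, 403127 mod 4 = 3; sign now -1
(403127/134279) = (290/134279)   [reduce mod 134279]
290 = 2^1·145; (2/134279) = +1 since 134279 mod 8 = 7, so (290/134279) = (+1)^1·(145/134279); sign now -1
reciprocity: (145/134279) = +1·(134279/145) since 145 mod 4 = 1, 134279 mod 4 = 3; sign now -1
(134279/145) = (9/145)   [reduce mod 145]
reciprocity: (9/145) = +1·(145/9) since 9 mod 4 = 1, 145 mod 4 = 1; sign now -1
(145/9) = (1/9)   [reduce mod 9]
(1/9) = 1; final value = sign = -1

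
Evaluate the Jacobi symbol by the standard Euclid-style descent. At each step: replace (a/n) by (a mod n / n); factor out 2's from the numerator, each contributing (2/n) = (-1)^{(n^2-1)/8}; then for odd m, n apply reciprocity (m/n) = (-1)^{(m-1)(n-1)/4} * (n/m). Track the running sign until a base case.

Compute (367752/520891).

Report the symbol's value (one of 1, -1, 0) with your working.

factor out 2^3: 367752 = 2^3·45969; with 520891 mod 8 = 3, (2/520891) = -1; sign now -1; continue with (45969/520891)
flip (45969/520891) -> (520891/45969): both odd, 45969 mod 4 = 1, 520891 mod 4 = 3, so the flip contributes +1; sign now -1
(520891/45969): 520891 mod 45969 = 15232, so (520891/45969) = (15232/45969)
factor out 2^7: 15232 = 2^7·119; with 45969 mod 8 = 1, (2/45969) = +1; sign now -1; continue with (119/45969)
flip (119/45969) -> (45969/119): both odd, 119 mod 4 = 3, 45969 mod 4 = 1, so the flip contributes +1; sign now -1
(45969/119): 45969 mod 119 = 35, so (45969/119) = (35/119)
flip (35/119) -> (119/35): both odd, 35 mod 4 = 3, 119 mod 4 = 3, so the flip contributes -1; sign now +1
(119/35): 119 mod 35 = 14, so (119/35) = (14/35)
factor out 2^1: 14 = 2^1·7; with 35 mod 8 = 3, (2/35) = -1; sign now -1; continue with (7/35)
flip (7/35) -> (35/7): both odd, 7 mod 4 = 3, 35 mod 4 = 3, so the flip contributes -1; sign now +1
(35/7): 35 mod 7 = 0, so (35/7) = (0/7)
reached (0/7); gcd(a, n) > 1, so (0/7) = 0 and the symbol is 0

0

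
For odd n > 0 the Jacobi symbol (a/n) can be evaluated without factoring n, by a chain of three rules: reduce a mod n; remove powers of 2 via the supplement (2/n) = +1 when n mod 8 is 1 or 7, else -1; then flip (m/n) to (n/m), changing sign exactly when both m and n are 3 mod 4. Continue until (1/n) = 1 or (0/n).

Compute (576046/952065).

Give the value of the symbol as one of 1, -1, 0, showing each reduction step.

576046 = 2^1·288023; (2/952065) = +1 since 952065 mod 8 = 1, so (576046/952065) = (+1)^1·(288023/952065); sign now +1
reciprocity: (288023/952065) = +1·(952065/288023) since 288023 mod 4 = 3, 952065 mod 4 = 1; sign now +1
(952065/288023) = (87996/288023)   [reduce mod 288023]
87996 = 2^2·21999; (2/288023) = +1 since 288023 mod 8 = 7, so (87996/288023) = (+1)^2·(21999/288023); sign now +1
reciprocity: (21999/288023) = -1·(288023/21999) since 21999 mod 4 = 3, 288023 mod 4 = 3; sign now -1
(288023/21999) = (2036/21999)   [reduce mod 21999]
2036 = 2^2·509; (2/21999) = +1 since 21999 mod 8 = 7, so (2036/21999) = (+1)^2·(509/21999); sign now -1
reciprocity: (509/21999) = +1·(21999/509) since 509 mod 4 = 1, 21999 mod 4 = 3; sign now -1
(21999/509) = (112/509)   [reduce mod 509]
112 = 2^4·7; (2/509) = -1 since 509 mod 8 = 5, so (112/509) = (-1)^4·(7/509); sign now -1
reciprocity: (7/509) = +1·(509/7) since 7 mod 4 = 3, 509 mod 4 = 1; sign now -1
(509/7) = (5/7)   [reduce mod 7]
reciprocity: (5/7) = +1·(7/5) since 5 mod 4 = 1, 7 mod 4 = 3; sign now -1
(7/5) = (2/5)   [reduce mod 5]
2 = 2^1·1; (2/5) = -1 since 5 mod 8 = 5, so (2/5) = (-1)^1·(1/5); sign now +1
(1/5) = 1; final value = sign = +1

1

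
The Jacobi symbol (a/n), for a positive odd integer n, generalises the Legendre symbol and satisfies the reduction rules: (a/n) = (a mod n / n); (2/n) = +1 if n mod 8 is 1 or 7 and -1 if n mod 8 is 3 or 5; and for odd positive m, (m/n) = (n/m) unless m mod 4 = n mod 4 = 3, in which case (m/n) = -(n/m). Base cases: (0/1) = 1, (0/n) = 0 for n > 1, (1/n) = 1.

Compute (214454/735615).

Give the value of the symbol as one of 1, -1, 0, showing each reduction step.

factor out 2^1: 214454 = 2^1·107227; with 735615 mod 8 = 7, (2/735615) = +1; sign now +1; continue with (107227/735615)
flip (107227/735615) -> (735615/107227): both odd, 107227 mod 4 = 3, 735615 mod 4 = 3, so the flip contributes -1; sign now -1
(735615/107227): 735615 mod 107227 = 92253, so (735615/107227) = (92253/107227)
flip (92253/107227) -> (107227/92253): both odd, 92253 mod 4 = 1, 107227 mod 4 = 3, so the flip contributes +1; sign now -1
(107227/92253): 107227 mod 92253 = 14974, so (107227/92253) = (14974/92253)
factor out 2^1: 14974 = 2^1·7487; with 92253 mod 8 = 5, (2/92253) = -1; sign now +1; continue with (7487/92253)
flip (7487/92253) -> (92253/7487): both odd, 7487 mod 4 = 3, 92253 mod 4 = 1, so the flip contributes +1; sign now +1
(92253/7487): 92253 mod 7487 = 2409, so (92253/7487) = (2409/7487)
flip (2409/7487) -> (7487/2409): both odd, 2409 mod 4 = 1, 7487 mod 4 = 3, so the flip contributes +1; sign now +1
(7487/2409): 7487 mod 2409 = 260, so (7487/2409) = (260/2409)
factor out 2^2: 260 = 2^2·65; with 2409 mod 8 = 1, (2/2409) = +1; sign now +1; continue with (65/2409)
flip (65/2409) -> (2409/65): both odd, 65 mod 4 = 1, 2409 mod 4 = 1, so the flip contributes +1; sign now +1
(2409/65): 2409 mod 65 = 4, so (2409/65) = (4/65)
factor out 2^2: 4 = 2^2·1; with 65 mod 8 = 1, (2/65) = +1; sign now +1; continue with (1/65)
reached (1/65) = 1, so the symbol is +1

1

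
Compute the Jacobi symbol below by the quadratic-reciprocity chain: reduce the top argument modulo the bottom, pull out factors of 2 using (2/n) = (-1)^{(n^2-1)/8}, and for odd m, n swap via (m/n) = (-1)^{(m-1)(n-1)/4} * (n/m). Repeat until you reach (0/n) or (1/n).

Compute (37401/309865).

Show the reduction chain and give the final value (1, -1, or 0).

reciprocity: (37401/309865) = +1·(309865/37401) since 37401 mod 4 = 1, 309865 mod 4 = 1; sign now +1
(309865/37401) = (10657/37401)   [reduce mod 37401]
reciprocity: (10657/37401) = +1·(37401/10657) since 10657 mod 4 = 1, 37401 mod 4 = 1; sign now +1
(37401/10657) = (5430/10657)   [reduce mod 10657]
5430 = 2^1·2715; (2/10657) = +1 since 10657 mod 8 = 1, so (5430/10657) = (+1)^1·(2715/10657); sign now +1
reciprocity: (2715/10657) = +1·(10657/2715) since 2715 mod 4 = 3, 10657 mod 4 = 1; sign now +1
(10657/2715) = (2512/2715)   [reduce mod 2715]
2512 = 2^4·157; (2/2715) = -1 since 2715 mod 8 = 3, so (2512/2715) = (-1)^4·(157/2715); sign now +1
reciprocity: (157/2715) = +1·(2715/157) since 157 mod 4 = 1, 2715 mod 4 = 3; sign now +1
(2715/157) = (46/157)   [reduce mod 157]
46 = 2^1·23; (2/157) = -1 since 157 mod 8 = 5, so (46/157) = (-1)^1·(23/157); sign now -1
reciprocity: (23/157) = +1·(157/23) since 23 mod 4 = 3, 157 mod 4 = 1; sign now -1
(157/23) = (19/23)   [reduce mod 23]
reciprocity: (19/23) = -1·(23/19) since 19 mod 4 = 3, 23 mod 4 = 3; sign now +1
(23/19) = (4/19)   [reduce mod 19]
4 = 2^2·1; (2/19) = -1 since 19 mod 8 = 3, so (4/19) = (-1)^2·(1/19); sign now +1
(1/19) = 1; final value = sign = +1

1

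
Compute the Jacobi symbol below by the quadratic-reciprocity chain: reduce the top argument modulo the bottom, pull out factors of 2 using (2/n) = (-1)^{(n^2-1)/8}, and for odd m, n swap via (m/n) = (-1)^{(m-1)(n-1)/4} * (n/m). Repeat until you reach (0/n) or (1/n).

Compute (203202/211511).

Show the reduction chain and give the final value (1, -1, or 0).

1

factor out 2^1: 203202 = 2^1·101601; with 211511 mod 8 = 7, (2/211511) = +1; sign now +1; continue with (101601/211511)
flip (101601/211511) -> (211511/101601): both odd, 101601 mod 4 = 1, 211511 mod 4 = 3, so the flip contributes +1; sign now +1
(211511/101601): 211511 mod 101601 = 8309, so (211511/101601) = (8309/101601)
flip (8309/101601) -> (101601/8309): both odd, 8309 mod 4 = 1, 101601 mod 4 = 1, so the flip contributes +1; sign now +1
(101601/8309): 101601 mod 8309 = 1893, so (101601/8309) = (1893/8309)
flip (1893/8309) -> (8309/1893): both odd, 1893 mod 4 = 1, 8309 mod 4 = 1, so the flip contributes +1; sign now +1
(8309/1893): 8309 mod 1893 = 737, so (8309/1893) = (737/1893)
flip (737/1893) -> (1893/737): both odd, 737 mod 4 = 1, 1893 mod 4 = 1, so the flip contributes +1; sign now +1
(1893/737): 1893 mod 737 = 419, so (1893/737) = (419/737)
flip (419/737) -> (737/419): both odd, 419 mod 4 = 3, 737 mod 4 = 1, so the flip contributes +1; sign now +1
(737/419): 737 mod 419 = 318, so (737/419) = (318/419)
factor out 2^1: 318 = 2^1·159; with 419 mod 8 = 3, (2/419) = -1; sign now -1; continue with (159/419)
flip (159/419) -> (419/159): both odd, 159 mod 4 = 3, 419 mod 4 = 3, so the flip contributes -1; sign now +1
(419/159): 419 mod 159 = 101, so (419/159) = (101/159)
flip (101/159) -> (159/101): both odd, 101 mod 4 = 1, 159 mod 4 = 3, so the flip contributes +1; sign now +1
(159/101): 159 mod 101 = 58, so (159/101) = (58/101)
factor out 2^1: 58 = 2^1·29; with 101 mod 8 = 5, (2/101) = -1; sign now -1; continue with (29/101)
flip (29/101) -> (101/29): both odd, 29 mod 4 = 1, 101 mod 4 = 1, so the flip contributes +1; sign now -1
(101/29): 101 mod 29 = 14, so (101/29) = (14/29)
factor out 2^1: 14 = 2^1·7; with 29 mod 8 = 5, (2/29) = -1; sign now +1; continue with (7/29)
flip (7/29) -> (29/7): both odd, 7 mod 4 = 3, 29 mod 4 = 1, so the flip contributes +1; sign now +1
(29/7): 29 mod 7 = 1, so (29/7) = (1/7)
reached (1/7) = 1, so the symbol is +1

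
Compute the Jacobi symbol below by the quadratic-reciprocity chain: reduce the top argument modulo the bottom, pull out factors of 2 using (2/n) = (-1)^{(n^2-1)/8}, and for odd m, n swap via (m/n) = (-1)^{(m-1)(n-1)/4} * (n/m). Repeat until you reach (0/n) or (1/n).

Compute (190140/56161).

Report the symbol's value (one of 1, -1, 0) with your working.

(190140/56161): 190140 mod 56161 = 21657, so (190140/56161) = (21657/56161)
flip (21657/56161) -> (56161/21657): both odd, 21657 mod 4 = 1, 56161 mod 4 = 1, so the flip contributes +1; sign now +1
(56161/21657): 56161 mod 21657 = 12847, so (56161/21657) = (12847/21657)
flip (12847/21657) -> (21657/12847): both odd, 12847 mod 4 = 3, 21657 mod 4 = 1, so the flip contributes +1; sign now +1
(21657/12847): 21657 mod 12847 = 8810, so (21657/12847) = (8810/12847)
factor out 2^1: 8810 = 2^1·4405; with 12847 mod 8 = 7, (2/12847) = +1; sign now +1; continue with (4405/12847)
flip (4405/12847) -> (12847/4405): both odd, 4405 mod 4 = 1, 12847 mod 4 = 3, so the flip contributes +1; sign now +1
(12847/4405): 12847 mod 4405 = 4037, so (12847/4405) = (4037/4405)
flip (4037/4405) -> (4405/4037): both odd, 4037 mod 4 = 1, 4405 mod 4 = 1, so the flip contributes +1; sign now +1
(4405/4037): 4405 mod 4037 = 368, so (4405/4037) = (368/4037)
factor out 2^4: 368 = 2^4·23; with 4037 mod 8 = 5, (2/4037) = -1; sign now +1; continue with (23/4037)
flip (23/4037) -> (4037/23): both odd, 23 mod 4 = 3, 4037 mod 4 = 1, so the flip contributes +1; sign now +1
(4037/23): 4037 mod 23 = 12, so (4037/23) = (12/23)
factor out 2^2: 12 = 2^2·3; with 23 mod 8 = 7, (2/23) = +1; sign now +1; continue with (3/23)
flip (3/23) -> (23/3): both odd, 3 mod 4 = 3, 23 mod 4 = 3, so the flip contributes -1; sign now -1
(23/3): 23 mod 3 = 2, so (23/3) = (2/3)
factor out 2^1: 2 = 2^1·1; with 3 mod 8 = 3, (2/3) = -1; sign now +1; continue with (1/3)
reached (1/3) = 1, so the symbol is +1

1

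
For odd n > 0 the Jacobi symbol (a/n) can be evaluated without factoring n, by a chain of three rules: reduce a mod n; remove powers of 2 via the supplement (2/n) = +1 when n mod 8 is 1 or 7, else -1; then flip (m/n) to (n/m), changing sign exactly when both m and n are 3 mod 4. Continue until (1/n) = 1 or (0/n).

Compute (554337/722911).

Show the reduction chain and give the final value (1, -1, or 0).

reciprocity: (554337/722911) = +1·(722911/554337) since 554337 mod 4 = 1, 722911 mod 4 = 3; sign now +1
(722911/554337) = (168574/554337)   [reduce mod 554337]
168574 = 2^1·84287; (2/554337) = +1 since 554337 mod 8 = 1, so (168574/554337) = (+1)^1·(84287/554337); sign now +1
reciprocity: (84287/554337) = +1·(554337/84287) since 84287 mod 4 = 3, 554337 mod 4 = 1; sign now +1
(554337/84287) = (48615/84287)   [reduce mod 84287]
reciprocity: (48615/84287) = -1·(84287/48615) since 48615 mod 4 = 3, 84287 mod 4 = 3; sign now -1
(84287/48615) = (35672/48615)   [reduce mod 48615]
35672 = 2^3·4459; (2/48615) = +1 since 48615 mod 8 = 7, so (35672/48615) = (+1)^3·(4459/48615); sign now -1
reciprocity: (4459/48615) = -1·(48615/4459) since 4459 mod 4 = 3, 48615 mod 4 = 3; sign now +1
(48615/4459) = (4025/4459)   [reduce mod 4459]
reciprocity: (4025/4459) = +1·(4459/4025) since 4025 mod 4 = 1, 4459 mod 4 = 3; sign now +1
(4459/4025) = (434/4025)   [reduce mod 4025]
434 = 2^1·217; (2/4025) = +1 since 4025 mod 8 = 1, so (434/4025) = (+1)^1·(217/4025); sign now +1
reciprocity: (217/4025) = +1·(4025/217) since 217 mod 4 = 1, 4025 mod 4 = 1; sign now +1
(4025/217) = (119/217)   [reduce mod 217]
reciprocity: (119/217) = +1·(217/119) since 119 mod 4 = 3, 217 mod 4 = 1; sign now +1
(217/119) = (98/119)   [reduce mod 119]
98 = 2^1·49; (2/119) = +1 since 119 mod 8 = 7, so (98/119) = (+1)^1·(49/119); sign now +1
reciprocity: (49/119) = +1·(119/49) since 49 mod 4 = 1, 119 mod 4 = 3; sign now +1
(119/49) = (21/49)   [reduce mod 49]
reciprocity: (21/49) = +1·(49/21) since 21 mod 4 = 1, 49 mod 4 = 1; sign now +1
(49/21) = (7/21)   [reduce mod 21]
reciprocity: (7/21) = +1·(21/7) since 7 mod 4 = 3, 21 mod 4 = 1; sign now +1
(21/7) = (0/7)   [reduce mod 7]
(0/7) = 0   [gcd(a, n) > 1]; final value = 0

0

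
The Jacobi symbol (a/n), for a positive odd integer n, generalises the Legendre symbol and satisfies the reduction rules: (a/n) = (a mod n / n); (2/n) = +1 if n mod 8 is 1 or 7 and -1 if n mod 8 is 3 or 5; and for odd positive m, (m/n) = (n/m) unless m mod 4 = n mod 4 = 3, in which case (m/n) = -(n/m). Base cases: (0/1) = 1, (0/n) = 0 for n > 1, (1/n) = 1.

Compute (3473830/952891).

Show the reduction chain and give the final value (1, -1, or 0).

-1

(3473830/952891): 3473830 mod 952891 = 615157, so (3473830/952891) = (615157/952891)
flip (615157/952891) -> (952891/615157): both odd, 615157 mod 4 = 1, 952891 mod 4 = 3, so the flip contributes +1; sign now +1
(952891/615157): 952891 mod 615157 = 337734, so (952891/615157) = (337734/615157)
factor out 2^1: 337734 = 2^1·168867; with 615157 mod 8 = 5, (2/615157) = -1; sign now -1; continue with (168867/615157)
flip (168867/615157) -> (615157/168867): both odd, 168867 mod 4 = 3, 615157 mod 4 = 1, so the flip contributes +1; sign now -1
(615157/168867): 615157 mod 168867 = 108556, so (615157/168867) = (108556/168867)
factor out 2^2: 108556 = 2^2·27139; with 168867 mod 8 = 3, (2/168867) = -1; sign now -1; continue with (27139/168867)
flip (27139/168867) -> (168867/27139): both odd, 27139 mod 4 = 3, 168867 mod 4 = 3, so the flip contributes -1; sign now +1
(168867/27139): 168867 mod 27139 = 6033, so (168867/27139) = (6033/27139)
flip (6033/27139) -> (27139/6033): both odd, 6033 mod 4 = 1, 27139 mod 4 = 3, so the flip contributes +1; sign now +1
(27139/6033): 27139 mod 6033 = 3007, so (27139/6033) = (3007/6033)
flip (3007/6033) -> (6033/3007): both odd, 3007 mod 4 = 3, 6033 mod 4 = 1, so the flip contributes +1; sign now +1
(6033/3007): 6033 mod 3007 = 19, so (6033/3007) = (19/3007)
flip (19/3007) -> (3007/19): both odd, 19 mod 4 = 3, 3007 mod 4 = 3, so the flip contributes -1; sign now -1
(3007/19): 3007 mod 19 = 5, so (3007/19) = (5/19)
flip (5/19) -> (19/5): both odd, 5 mod 4 = 1, 19 mod 4 = 3, so the flip contributes +1; sign now -1
(19/5): 19 mod 5 = 4, so (19/5) = (4/5)
factor out 2^2: 4 = 2^2·1; with 5 mod 8 = 5, (2/5) = -1; sign now -1; continue with (1/5)
reached (1/5) = 1, so the symbol is -1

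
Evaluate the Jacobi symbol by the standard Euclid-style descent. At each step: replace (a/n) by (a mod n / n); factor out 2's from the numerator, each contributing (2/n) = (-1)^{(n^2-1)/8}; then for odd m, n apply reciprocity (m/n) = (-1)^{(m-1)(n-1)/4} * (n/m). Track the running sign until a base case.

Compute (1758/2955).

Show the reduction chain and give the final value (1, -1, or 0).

0

factor out 2^1: 1758 = 2^1·879; with 2955 mod 8 = 3, (2/2955) = -1; sign now -1; continue with (879/2955)
flip (879/2955) -> (2955/879): both odd, 879 mod 4 = 3, 2955 mod 4 = 3, so the flip contributes -1; sign now +1
(2955/879): 2955 mod 879 = 318, so (2955/879) = (318/879)
factor out 2^1: 318 = 2^1·159; with 879 mod 8 = 7, (2/879) = +1; sign now +1; continue with (159/879)
flip (159/879) -> (879/159): both odd, 159 mod 4 = 3, 879 mod 4 = 3, so the flip contributes -1; sign now -1
(879/159): 879 mod 159 = 84, so (879/159) = (84/159)
factor out 2^2: 84 = 2^2·21; with 159 mod 8 = 7, (2/159) = +1; sign now -1; continue with (21/159)
flip (21/159) -> (159/21): both odd, 21 mod 4 = 1, 159 mod 4 = 3, so the flip contributes +1; sign now -1
(159/21): 159 mod 21 = 12, so (159/21) = (12/21)
factor out 2^2: 12 = 2^2·3; with 21 mod 8 = 5, (2/21) = -1; sign now -1; continue with (3/21)
flip (3/21) -> (21/3): both odd, 3 mod 4 = 3, 21 mod 4 = 1, so the flip contributes +1; sign now -1
(21/3): 21 mod 3 = 0, so (21/3) = (0/3)
reached (0/3); gcd(a, n) > 1, so (0/3) = 0 and the symbol is 0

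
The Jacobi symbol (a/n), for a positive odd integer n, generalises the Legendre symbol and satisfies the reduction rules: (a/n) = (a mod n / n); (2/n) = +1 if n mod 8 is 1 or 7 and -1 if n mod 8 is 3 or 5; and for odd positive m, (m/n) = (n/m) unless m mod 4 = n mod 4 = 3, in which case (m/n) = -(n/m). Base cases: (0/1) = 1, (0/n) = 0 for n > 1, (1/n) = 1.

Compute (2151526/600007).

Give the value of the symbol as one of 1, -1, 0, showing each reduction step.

0

(2151526/600007): 2151526 mod 600007 = 351505, so (2151526/600007) = (351505/600007)
flip (351505/600007) -> (600007/351505): both odd, 351505 mod 4 = 1, 600007 mod 4 = 3, so the flip contributes +1; sign now +1
(600007/351505): 600007 mod 351505 = 248502, so (600007/351505) = (248502/351505)
factor out 2^1: 248502 = 2^1·124251; with 351505 mod 8 = 1, (2/351505) = +1; sign now +1; continue with (124251/351505)
flip (124251/351505) -> (351505/124251): both odd, 124251 mod 4 = 3, 351505 mod 4 = 1, so the flip contributes +1; sign now +1
(351505/124251): 351505 mod 124251 = 103003, so (351505/124251) = (103003/124251)
flip (103003/124251) -> (124251/103003): both odd, 103003 mod 4 = 3, 124251 mod 4 = 3, so the flip contributes -1; sign now -1
(124251/103003): 124251 mod 103003 = 21248, so (124251/103003) = (21248/103003)
factor out 2^8: 21248 = 2^8·83; with 103003 mod 8 = 3, (2/103003) = -1; sign now -1; continue with (83/103003)
flip (83/103003) -> (103003/83): both odd, 83 mod 4 = 3, 103003 mod 4 = 3, so the flip contributes -1; sign now +1
(103003/83): 103003 mod 83 = 0, so (103003/83) = (0/83)
reached (0/83); gcd(a, n) > 1, so (0/83) = 0 and the symbol is 0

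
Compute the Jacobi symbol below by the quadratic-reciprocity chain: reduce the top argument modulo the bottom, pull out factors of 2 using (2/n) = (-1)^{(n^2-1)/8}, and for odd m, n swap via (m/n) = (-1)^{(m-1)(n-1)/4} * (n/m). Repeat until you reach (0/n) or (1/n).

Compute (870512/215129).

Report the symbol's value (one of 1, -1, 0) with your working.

1

(870512/215129): 870512 mod 215129 = 9996, so (870512/215129) = (9996/215129)
factor out 2^2: 9996 = 2^2·2499; with 215129 mod 8 = 1, (2/215129) = +1; sign now +1; continue with (2499/215129)
flip (2499/215129) -> (215129/2499): both odd, 2499 mod 4 = 3, 215129 mod 4 = 1, so the flip contributes +1; sign now +1
(215129/2499): 215129 mod 2499 = 215, so (215129/2499) = (215/2499)
flip (215/2499) -> (2499/215): both odd, 215 mod 4 = 3, 2499 mod 4 = 3, so the flip contributes -1; sign now -1
(2499/215): 2499 mod 215 = 134, so (2499/215) = (134/215)
factor out 2^1: 134 = 2^1·67; with 215 mod 8 = 7, (2/215) = +1; sign now -1; continue with (67/215)
flip (67/215) -> (215/67): both odd, 67 mod 4 = 3, 215 mod 4 = 3, so the flip contributes -1; sign now +1
(215/67): 215 mod 67 = 14, so (215/67) = (14/67)
factor out 2^1: 14 = 2^1·7; with 67 mod 8 = 3, (2/67) = -1; sign now -1; continue with (7/67)
flip (7/67) -> (67/7): both odd, 7 mod 4 = 3, 67 mod 4 = 3, so the flip contributes -1; sign now +1
(67/7): 67 mod 7 = 4, so (67/7) = (4/7)
factor out 2^2: 4 = 2^2·1; with 7 mod 8 = 7, (2/7) = +1; sign now +1; continue with (1/7)
reached (1/7) = 1, so the symbol is +1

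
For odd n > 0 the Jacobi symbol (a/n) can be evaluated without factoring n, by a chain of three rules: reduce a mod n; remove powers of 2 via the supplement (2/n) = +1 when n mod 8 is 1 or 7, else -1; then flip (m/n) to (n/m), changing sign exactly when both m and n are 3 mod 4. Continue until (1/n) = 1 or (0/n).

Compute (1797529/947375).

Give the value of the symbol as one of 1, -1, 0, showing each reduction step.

(1797529/947375) = (850154/947375)   [reduce mod 947375]
850154 = 2^1·425077; (2/947375) = +1 since 947375 mod 8 = 7, so (850154/947375) = (+1)^1·(425077/947375); sign now +1
reciprocity: (425077/947375) = +1·(947375/425077) since 425077 mod 4 = 1, 947375 mod 4 = 3; sign now +1
(947375/425077) = (97221/425077)   [reduce mod 425077]
reciprocity: (97221/425077) = +1·(425077/97221) since 97221 mod 4 = 1, 425077 mod 4 = 1; sign now +1
(425077/97221) = (36193/97221)   [reduce mod 97221]
reciprocity: (36193/97221) = +1·(97221/36193) since 36193 mod 4 = 1, 97221 mod 4 = 1; sign now +1
(97221/36193) = (24835/36193)   [reduce mod 36193]
reciprocity: (24835/36193) = +1·(36193/24835) since 24835 mod 4 = 3, 36193 mod 4 = 1; sign now +1
(36193/24835) = (11358/24835)   [reduce mod 24835]
11358 = 2^1·5679; (2/24835) = -1 since 24835 mod 8 = 3, so (11358/24835) = (-1)^1·(5679/24835); sign now -1
reciprocity: (5679/24835) = -1·(24835/5679) since 5679 mod 4 = 3, 24835 mod 4 = 3; sign now +1
(24835/5679) = (2119/5679)   [reduce mod 5679]
reciprocity: (2119/5679) = -1·(5679/2119) since 2119 mod 4 = 3, 5679 mod 4 = 3; sign now -1
(5679/2119) = (1441/2119)   [reduce mod 2119]
reciprocity: (1441/2119) = +1·(2119/1441) since 1441 mod 4 = 1, 2119 mod 4 = 3; sign now -1
(2119/1441) = (678/1441)   [reduce mod 1441]
678 = 2^1·339; (2/1441) = +1 since 1441 mod 8 = 1, so (678/1441) = (+1)^1·(339/1441); sign now -1
reciprocity: (339/1441) = +1·(1441/339) since 339 mod 4 = 3, 1441 mod 4 = 1; sign now -1
(1441/339) = (85/339)   [reduce mod 339]
reciprocity: (85/339) = +1·(339/85) since 85 mod 4 = 1, 339 mod 4 = 3; sign now -1
(339/85) = (84/85)   [reduce mod 85]
84 = 2^2·21; (2/85) = -1 since 85 mod 8 = 5, so (84/85) = (-1)^2·(21/85); sign now -1
reciprocity: (21/85) = +1·(85/21) since 21 mod 4 = 1, 85 mod 4 = 1; sign now -1
(85/21) = (1/21)   [reduce mod 21]
(1/21) = 1; final value = sign = -1

-1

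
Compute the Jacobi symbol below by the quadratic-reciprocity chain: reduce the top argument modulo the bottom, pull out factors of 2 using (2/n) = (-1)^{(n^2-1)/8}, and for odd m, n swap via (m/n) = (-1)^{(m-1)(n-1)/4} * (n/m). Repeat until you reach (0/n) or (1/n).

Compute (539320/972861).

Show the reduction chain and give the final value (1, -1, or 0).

0

539320 = 2^3·67415; (2/972861) = -1 since 972861 mod 8 = 5, so (539320/972861) = (-1)^3·(67415/972861); sign now -1
reciprocity: (67415/972861) = +1·(972861/67415) since 67415 mod 4 = 3, 972861 mod 4 = 1; sign now -1
(972861/67415) = (29051/67415)   [reduce mod 67415]
reciprocity: (29051/67415) = -1·(67415/29051) since 29051 mod 4 = 3, 67415 mod 4 = 3; sign now +1
(67415/29051) = (9313/29051)   [reduce mod 29051]
reciprocity: (9313/29051) = +1·(29051/9313) since 9313 mod 4 = 1, 29051 mod 4 = 3; sign now +1
(29051/9313) = (1112/9313)   [reduce mod 9313]
1112 = 2^3·139; (2/9313) = +1 since 9313 mod 8 = 1, so (1112/9313) = (+1)^3·(139/9313); sign now +1
reciprocity: (139/9313) = +1·(9313/139) since 139 mod 4 = 3, 9313 mod 4 = 1; sign now +1
(9313/139) = (0/139)   [reduce mod 139]
(0/139) = 0   [gcd(a, n) > 1]; final value = 0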